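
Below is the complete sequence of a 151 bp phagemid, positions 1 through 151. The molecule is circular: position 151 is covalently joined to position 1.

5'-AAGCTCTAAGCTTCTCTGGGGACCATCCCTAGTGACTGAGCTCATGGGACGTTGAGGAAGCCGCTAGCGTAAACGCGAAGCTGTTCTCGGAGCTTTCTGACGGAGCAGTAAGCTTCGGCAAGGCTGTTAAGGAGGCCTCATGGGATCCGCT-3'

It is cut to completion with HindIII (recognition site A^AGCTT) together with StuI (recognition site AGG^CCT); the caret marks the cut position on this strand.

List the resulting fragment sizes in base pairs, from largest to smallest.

HindIII sites (AAGCTT) start at positions 8, 110.
HindIII cuts after the first base of each site, so after positions 8, 110.
The StuI site (AGGCCT) starts at position 133.
StuI cuts after base 3 of each site, so after position 135.
Combined cut positions: 8, 110, 135.
Circular molecule, 3 cuts → 3 fragments:
  9–110 → 102 bp
  111–135 → 25 bp
  136–151 then 1–8 → 16 + 8 = 24 bp
Sorted largest to smallest: 102, 25, 24 bp.

102, 25, 24 bp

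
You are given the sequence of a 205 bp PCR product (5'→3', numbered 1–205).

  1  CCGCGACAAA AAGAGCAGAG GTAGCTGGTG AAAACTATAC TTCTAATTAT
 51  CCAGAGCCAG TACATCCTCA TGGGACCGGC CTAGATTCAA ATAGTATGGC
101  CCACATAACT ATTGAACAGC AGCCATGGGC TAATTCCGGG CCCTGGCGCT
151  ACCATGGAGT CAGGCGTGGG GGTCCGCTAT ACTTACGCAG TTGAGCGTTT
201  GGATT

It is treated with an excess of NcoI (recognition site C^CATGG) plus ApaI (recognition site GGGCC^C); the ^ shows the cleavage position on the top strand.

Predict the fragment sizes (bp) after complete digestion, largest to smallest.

NcoI sites (CCATGG) start at positions 123, 152.
NcoI cuts after the first base of each site, so after positions 123, 152.
The ApaI site (GGGCCC) starts at position 138.
ApaI cuts after base 5 of each site (before the last base), so after position 142.
Combined cut positions: 123, 142, 152.
Linear molecule, 3 cuts → 4 fragments:
  1–123 → 123 bp
  124–142 → 19 bp
  143–152 → 10 bp
  153–205 → 53 bp
Sorted largest to smallest: 123, 53, 19, 10 bp.

123, 53, 19, 10 bp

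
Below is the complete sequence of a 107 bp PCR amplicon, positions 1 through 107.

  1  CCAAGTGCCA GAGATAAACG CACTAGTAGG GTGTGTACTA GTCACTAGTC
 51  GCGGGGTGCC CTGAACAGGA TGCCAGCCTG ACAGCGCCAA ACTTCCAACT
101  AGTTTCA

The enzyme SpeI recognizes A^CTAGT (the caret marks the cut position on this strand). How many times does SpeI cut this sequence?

ACTAGT occurs starting at positions 22, 37, 44, 98.
SpeI cuts at 4 sites.

4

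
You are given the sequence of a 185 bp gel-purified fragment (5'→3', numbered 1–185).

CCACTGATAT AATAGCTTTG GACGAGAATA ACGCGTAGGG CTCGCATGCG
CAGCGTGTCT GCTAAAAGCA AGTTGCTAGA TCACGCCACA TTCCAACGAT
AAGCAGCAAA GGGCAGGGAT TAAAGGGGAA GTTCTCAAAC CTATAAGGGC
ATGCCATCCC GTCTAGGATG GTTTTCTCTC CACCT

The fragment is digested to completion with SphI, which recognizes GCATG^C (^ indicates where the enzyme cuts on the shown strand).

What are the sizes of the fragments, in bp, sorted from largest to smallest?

105, 48, 32 bp

SphI sites (GCATGC) start at positions 44, 149.
SphI cuts after base 5 of each site (before the last base), so after positions 48, 153.
Linear molecule, 2 cuts → 3 fragments:
  1–48 → 48 bp
  49–153 → 105 bp
  154–185 → 32 bp
Sorted largest to smallest: 105, 48, 32 bp.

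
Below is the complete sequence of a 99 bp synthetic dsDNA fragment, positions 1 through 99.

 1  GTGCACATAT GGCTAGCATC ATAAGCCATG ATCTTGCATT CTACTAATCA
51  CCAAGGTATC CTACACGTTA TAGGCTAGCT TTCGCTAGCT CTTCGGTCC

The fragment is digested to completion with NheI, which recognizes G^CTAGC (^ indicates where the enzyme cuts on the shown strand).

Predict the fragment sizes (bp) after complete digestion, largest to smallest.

NheI sites (GCTAGC) start at positions 12, 74, 84.
NheI cuts after the first base of each site, so after positions 12, 74, 84.
Linear molecule, 3 cuts → 4 fragments:
  1–12 → 12 bp
  13–74 → 62 bp
  75–84 → 10 bp
  85–99 → 15 bp
Sorted largest to smallest: 62, 15, 12, 10 bp.

62, 15, 12, 10 bp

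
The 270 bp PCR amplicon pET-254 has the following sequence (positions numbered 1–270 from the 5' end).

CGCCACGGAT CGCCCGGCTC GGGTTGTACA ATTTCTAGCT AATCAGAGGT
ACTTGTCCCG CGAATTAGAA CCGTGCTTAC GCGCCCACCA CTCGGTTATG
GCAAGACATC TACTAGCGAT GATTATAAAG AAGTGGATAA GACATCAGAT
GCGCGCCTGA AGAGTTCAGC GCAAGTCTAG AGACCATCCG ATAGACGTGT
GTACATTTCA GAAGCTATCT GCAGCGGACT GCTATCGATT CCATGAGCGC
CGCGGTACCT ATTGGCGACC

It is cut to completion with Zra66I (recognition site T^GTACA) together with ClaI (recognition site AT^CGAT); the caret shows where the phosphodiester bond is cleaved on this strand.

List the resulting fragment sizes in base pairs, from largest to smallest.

175, 35, 35, 25 bp

Zra66I sites (TGTACA) start at positions 25, 200.
Zra66I cuts after the first base of each site, so after positions 25, 200.
The ClaI site (ATCGAT) starts at position 234.
ClaI cuts after base 2 of each site, so after position 235.
Combined cut positions: 25, 200, 235.
Linear molecule, 3 cuts → 4 fragments:
  1–25 → 25 bp
  26–200 → 175 bp
  201–235 → 35 bp
  236–270 → 35 bp
Sorted largest to smallest: 175, 35, 35, 25 bp.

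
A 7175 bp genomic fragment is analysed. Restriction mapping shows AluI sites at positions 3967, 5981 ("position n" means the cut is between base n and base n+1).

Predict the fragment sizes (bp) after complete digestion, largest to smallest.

3967, 2014, 1194 bp

Linear molecule, 2 cuts → 3 fragments:
  3967 − 0 = 3967 bp
  5981 − 3967 = 2014 bp
  7175 − 5981 = 1194 bp
Sorted largest to smallest: 3967, 2014, 1194 bp.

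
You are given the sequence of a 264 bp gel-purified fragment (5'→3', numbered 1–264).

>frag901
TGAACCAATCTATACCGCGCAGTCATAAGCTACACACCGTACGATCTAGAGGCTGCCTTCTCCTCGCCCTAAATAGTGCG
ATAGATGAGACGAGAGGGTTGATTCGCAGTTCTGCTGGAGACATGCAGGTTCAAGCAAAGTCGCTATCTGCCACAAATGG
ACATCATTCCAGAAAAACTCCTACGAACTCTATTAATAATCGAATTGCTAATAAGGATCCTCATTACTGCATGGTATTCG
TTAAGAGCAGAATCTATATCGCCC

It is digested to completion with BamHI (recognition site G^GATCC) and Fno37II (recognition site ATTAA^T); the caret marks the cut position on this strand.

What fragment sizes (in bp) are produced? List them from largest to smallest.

196, 49, 19 bp

The BamHI site (GGATCC) starts at position 215.
BamHI cuts after the first base of each site, so after position 215.
The Fno37II site (ATTAAT) starts at position 192.
Fno37II cuts after base 5 of each site (before the last base), so after position 196.
Combined cut positions: 196, 215.
Linear molecule, 2 cuts → 3 fragments:
  1–196 → 196 bp
  197–215 → 19 bp
  216–264 → 49 bp
Sorted largest to smallest: 196, 49, 19 bp.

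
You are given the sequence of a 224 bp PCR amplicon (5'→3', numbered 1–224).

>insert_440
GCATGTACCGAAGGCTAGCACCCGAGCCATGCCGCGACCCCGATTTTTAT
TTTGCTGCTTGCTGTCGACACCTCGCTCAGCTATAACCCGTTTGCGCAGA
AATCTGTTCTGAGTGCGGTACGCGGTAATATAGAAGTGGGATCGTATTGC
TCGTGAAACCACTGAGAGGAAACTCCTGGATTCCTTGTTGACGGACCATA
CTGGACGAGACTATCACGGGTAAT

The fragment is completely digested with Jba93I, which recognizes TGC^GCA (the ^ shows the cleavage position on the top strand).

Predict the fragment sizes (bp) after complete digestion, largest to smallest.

The Jba93I site (TGCGCA) starts at position 93.
Jba93I cuts after base 3 of each site, so after position 95.
Linear molecule, 1 cut → 2 fragments:
  1–95 → 95 bp
  96–224 → 129 bp
Sorted largest to smallest: 129, 95 bp.

129, 95 bp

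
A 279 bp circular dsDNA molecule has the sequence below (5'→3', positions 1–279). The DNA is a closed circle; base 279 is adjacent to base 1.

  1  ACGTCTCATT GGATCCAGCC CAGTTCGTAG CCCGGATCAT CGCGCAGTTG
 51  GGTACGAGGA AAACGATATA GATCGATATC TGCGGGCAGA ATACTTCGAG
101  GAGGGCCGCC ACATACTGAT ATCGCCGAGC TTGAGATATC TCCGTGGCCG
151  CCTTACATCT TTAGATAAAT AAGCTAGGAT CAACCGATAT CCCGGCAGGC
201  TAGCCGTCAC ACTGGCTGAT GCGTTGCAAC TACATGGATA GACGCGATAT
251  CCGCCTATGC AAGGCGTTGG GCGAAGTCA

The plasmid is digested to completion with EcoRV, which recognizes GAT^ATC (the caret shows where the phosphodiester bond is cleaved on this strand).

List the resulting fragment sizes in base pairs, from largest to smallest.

EcoRV sites (GATATC) start at positions 75, 118, 135, 186, 246.
EcoRV cuts after base 3 of each site, so after positions 77, 120, 137, 188, 248.
Circular molecule, 5 cuts → 5 fragments:
  78–120 → 43 bp
  121–137 → 17 bp
  138–188 → 51 bp
  189–248 → 60 bp
  249–279 then 1–77 → 31 + 77 = 108 bp
Sorted largest to smallest: 108, 60, 51, 43, 17 bp.

108, 60, 51, 43, 17 bp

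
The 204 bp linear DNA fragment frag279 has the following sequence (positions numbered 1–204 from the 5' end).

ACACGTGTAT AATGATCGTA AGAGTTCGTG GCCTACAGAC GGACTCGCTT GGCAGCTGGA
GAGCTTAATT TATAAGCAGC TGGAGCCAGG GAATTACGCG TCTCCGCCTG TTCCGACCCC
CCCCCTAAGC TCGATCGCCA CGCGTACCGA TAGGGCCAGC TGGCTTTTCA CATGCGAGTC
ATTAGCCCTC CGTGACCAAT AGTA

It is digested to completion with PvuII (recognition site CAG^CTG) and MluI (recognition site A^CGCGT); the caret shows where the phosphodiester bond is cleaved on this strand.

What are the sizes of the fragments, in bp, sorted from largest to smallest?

55, 45, 44, 24, 19, 17 bp

PvuII sites (CAGCTG) start at positions 53, 77, 157.
PvuII cuts after base 3 of each site, so after positions 55, 79, 159.
MluI sites (ACGCGT) start at positions 96, 140.
MluI cuts after the first base of each site, so after positions 96, 140.
Combined cut positions: 55, 79, 96, 140, 159.
Linear molecule, 5 cuts → 6 fragments:
  1–55 → 55 bp
  56–79 → 24 bp
  80–96 → 17 bp
  97–140 → 44 bp
  141–159 → 19 bp
  160–204 → 45 bp
Sorted largest to smallest: 55, 45, 44, 24, 19, 17 bp.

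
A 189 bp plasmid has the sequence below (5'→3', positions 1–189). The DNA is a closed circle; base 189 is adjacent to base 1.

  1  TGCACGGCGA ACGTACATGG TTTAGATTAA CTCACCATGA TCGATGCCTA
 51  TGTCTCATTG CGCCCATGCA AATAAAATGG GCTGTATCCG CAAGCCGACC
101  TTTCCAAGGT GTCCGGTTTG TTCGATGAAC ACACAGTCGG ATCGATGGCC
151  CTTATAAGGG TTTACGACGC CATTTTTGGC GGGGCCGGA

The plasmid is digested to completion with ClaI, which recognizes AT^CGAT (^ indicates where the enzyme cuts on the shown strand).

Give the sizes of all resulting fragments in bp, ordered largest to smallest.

101, 88 bp

ClaI sites (ATCGAT) start at positions 40, 141.
ClaI cuts after base 2 of each site, so after positions 41, 142.
Circular molecule, 2 cuts → 2 fragments:
  42–142 → 101 bp
  143–189 then 1–41 → 47 + 41 = 88 bp
Sorted largest to smallest: 101, 88 bp.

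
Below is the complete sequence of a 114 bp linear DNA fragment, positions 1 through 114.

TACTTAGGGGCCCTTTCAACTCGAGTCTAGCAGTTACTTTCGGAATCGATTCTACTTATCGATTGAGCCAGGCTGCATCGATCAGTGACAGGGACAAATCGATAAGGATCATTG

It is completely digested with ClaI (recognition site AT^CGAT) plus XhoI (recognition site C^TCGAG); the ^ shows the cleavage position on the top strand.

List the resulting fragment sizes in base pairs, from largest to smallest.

ClaI sites (ATCGAT) start at positions 45, 58, 77, 98.
ClaI cuts after base 2 of each site, so after positions 46, 59, 78, 99.
The XhoI site (CTCGAG) starts at position 20.
XhoI cuts after the first base of each site, so after position 20.
Combined cut positions: 20, 46, 59, 78, 99.
Linear molecule, 5 cuts → 6 fragments:
  1–20 → 20 bp
  21–46 → 26 bp
  47–59 → 13 bp
  60–78 → 19 bp
  79–99 → 21 bp
  100–114 → 15 bp
Sorted largest to smallest: 26, 21, 20, 19, 15, 13 bp.

26, 21, 20, 19, 15, 13 bp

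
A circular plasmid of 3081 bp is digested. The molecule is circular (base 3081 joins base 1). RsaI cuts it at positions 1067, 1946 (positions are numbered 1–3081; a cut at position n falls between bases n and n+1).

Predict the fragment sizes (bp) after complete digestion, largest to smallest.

Circular molecule, 2 cuts → 2 fragments:
  1946 − 1067 = 879 bp
  wrap: 3081 − 1946 + 1067 = 2202 bp
Sorted largest to smallest: 2202, 879 bp.

2202, 879 bp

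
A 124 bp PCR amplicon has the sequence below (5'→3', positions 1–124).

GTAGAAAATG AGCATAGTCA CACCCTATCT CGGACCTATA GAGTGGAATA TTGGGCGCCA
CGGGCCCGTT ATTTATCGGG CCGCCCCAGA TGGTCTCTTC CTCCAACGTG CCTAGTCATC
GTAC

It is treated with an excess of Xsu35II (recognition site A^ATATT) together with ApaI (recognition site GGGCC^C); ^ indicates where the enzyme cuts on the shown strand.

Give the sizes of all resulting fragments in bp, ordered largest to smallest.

The Xsu35II site (AATATT) starts at position 47.
Xsu35II cuts after the first base of each site, so after position 47.
The ApaI site (GGGCCC) starts at position 62.
ApaI cuts after base 5 of each site (before the last base), so after position 66.
Combined cut positions: 47, 66.
Linear molecule, 2 cuts → 3 fragments:
  1–47 → 47 bp
  48–66 → 19 bp
  67–124 → 58 bp
Sorted largest to smallest: 58, 47, 19 bp.

58, 47, 19 bp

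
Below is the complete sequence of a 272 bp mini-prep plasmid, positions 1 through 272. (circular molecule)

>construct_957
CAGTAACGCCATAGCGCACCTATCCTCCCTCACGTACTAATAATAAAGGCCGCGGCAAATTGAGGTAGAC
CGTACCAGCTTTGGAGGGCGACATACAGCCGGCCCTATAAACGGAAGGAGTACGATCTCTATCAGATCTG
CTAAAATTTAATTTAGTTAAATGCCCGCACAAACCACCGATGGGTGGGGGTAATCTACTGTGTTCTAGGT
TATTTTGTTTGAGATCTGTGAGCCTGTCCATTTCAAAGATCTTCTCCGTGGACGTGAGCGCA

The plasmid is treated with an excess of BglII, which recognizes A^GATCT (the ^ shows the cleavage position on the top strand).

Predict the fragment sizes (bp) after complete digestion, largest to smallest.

159, 88, 25 bp

BglII sites (AGATCT) start at positions 134, 222, 247.
BglII cuts after the first base of each site, so after positions 134, 222, 247.
Circular molecule, 3 cuts → 3 fragments:
  135–222 → 88 bp
  223–247 → 25 bp
  248–272 then 1–134 → 25 + 134 = 159 bp
Sorted largest to smallest: 159, 88, 25 bp.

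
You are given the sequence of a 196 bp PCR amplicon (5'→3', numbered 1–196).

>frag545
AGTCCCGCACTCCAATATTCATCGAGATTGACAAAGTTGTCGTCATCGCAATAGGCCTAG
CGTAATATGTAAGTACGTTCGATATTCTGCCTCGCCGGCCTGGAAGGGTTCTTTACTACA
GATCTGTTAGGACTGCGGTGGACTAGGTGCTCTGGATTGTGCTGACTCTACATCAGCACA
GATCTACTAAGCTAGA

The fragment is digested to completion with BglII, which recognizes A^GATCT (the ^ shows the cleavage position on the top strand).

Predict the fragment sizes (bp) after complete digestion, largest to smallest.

BglII sites (AGATCT) start at positions 120, 180.
BglII cuts after the first base of each site, so after positions 120, 180.
Linear molecule, 2 cuts → 3 fragments:
  1–120 → 120 bp
  121–180 → 60 bp
  181–196 → 16 bp
Sorted largest to smallest: 120, 60, 16 bp.

120, 60, 16 bp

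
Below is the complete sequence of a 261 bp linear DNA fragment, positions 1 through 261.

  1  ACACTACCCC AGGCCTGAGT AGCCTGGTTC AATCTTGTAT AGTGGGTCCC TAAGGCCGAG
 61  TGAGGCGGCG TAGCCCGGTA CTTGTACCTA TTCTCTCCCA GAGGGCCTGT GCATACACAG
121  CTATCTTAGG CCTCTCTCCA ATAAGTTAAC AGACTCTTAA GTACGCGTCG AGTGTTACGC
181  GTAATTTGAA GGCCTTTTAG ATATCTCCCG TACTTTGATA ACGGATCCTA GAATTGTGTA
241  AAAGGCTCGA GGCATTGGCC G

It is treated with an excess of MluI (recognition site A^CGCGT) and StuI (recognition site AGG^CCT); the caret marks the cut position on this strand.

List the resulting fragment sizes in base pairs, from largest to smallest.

117, 69, 33, 15, 14, 13 bp

MluI sites (ACGCGT) start at positions 163, 177.
MluI cuts after the first base of each site, so after positions 163, 177.
StuI sites (AGGCCT) start at positions 11, 128, 190.
StuI cuts after base 3 of each site, so after positions 13, 130, 192.
Combined cut positions: 13, 130, 163, 177, 192.
Linear molecule, 5 cuts → 6 fragments:
  1–13 → 13 bp
  14–130 → 117 bp
  131–163 → 33 bp
  164–177 → 14 bp
  178–192 → 15 bp
  193–261 → 69 bp
Sorted largest to smallest: 117, 69, 33, 15, 14, 13 bp.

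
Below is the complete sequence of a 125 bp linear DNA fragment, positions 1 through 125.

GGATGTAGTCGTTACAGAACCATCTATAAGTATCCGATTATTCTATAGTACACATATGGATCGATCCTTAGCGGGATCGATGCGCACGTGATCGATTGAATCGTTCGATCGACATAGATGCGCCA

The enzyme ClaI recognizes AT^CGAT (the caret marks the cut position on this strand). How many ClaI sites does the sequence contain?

ATCGAT occurs starting at positions 60, 76, 91.
ClaI cuts at 3 sites.

3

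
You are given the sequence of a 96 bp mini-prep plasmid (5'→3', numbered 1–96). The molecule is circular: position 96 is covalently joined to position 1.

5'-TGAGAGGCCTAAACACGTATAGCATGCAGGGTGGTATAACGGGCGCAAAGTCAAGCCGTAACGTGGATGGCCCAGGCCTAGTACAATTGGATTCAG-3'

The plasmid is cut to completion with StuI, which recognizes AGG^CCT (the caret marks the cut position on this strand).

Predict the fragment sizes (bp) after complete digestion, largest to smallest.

69, 27 bp

StuI sites (AGGCCT) start at positions 5, 74.
StuI cuts after base 3 of each site, so after positions 7, 76.
Circular molecule, 2 cuts → 2 fragments:
  8–76 → 69 bp
  77–96 then 1–7 → 20 + 7 = 27 bp
Sorted largest to smallest: 69, 27 bp.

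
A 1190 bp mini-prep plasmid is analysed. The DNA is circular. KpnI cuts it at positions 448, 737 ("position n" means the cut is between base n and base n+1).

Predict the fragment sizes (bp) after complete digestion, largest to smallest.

901, 289 bp

Circular molecule, 2 cuts → 2 fragments:
  737 − 448 = 289 bp
  wrap: 1190 − 737 + 448 = 901 bp
Sorted largest to smallest: 901, 289 bp.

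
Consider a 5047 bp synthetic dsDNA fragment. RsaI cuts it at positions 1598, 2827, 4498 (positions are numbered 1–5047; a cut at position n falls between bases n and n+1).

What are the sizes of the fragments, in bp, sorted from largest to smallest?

1671, 1598, 1229, 549 bp

Linear molecule, 3 cuts → 4 fragments:
  1598 − 0 = 1598 bp
  2827 − 1598 = 1229 bp
  4498 − 2827 = 1671 bp
  5047 − 4498 = 549 bp
Sorted largest to smallest: 1671, 1598, 1229, 549 bp.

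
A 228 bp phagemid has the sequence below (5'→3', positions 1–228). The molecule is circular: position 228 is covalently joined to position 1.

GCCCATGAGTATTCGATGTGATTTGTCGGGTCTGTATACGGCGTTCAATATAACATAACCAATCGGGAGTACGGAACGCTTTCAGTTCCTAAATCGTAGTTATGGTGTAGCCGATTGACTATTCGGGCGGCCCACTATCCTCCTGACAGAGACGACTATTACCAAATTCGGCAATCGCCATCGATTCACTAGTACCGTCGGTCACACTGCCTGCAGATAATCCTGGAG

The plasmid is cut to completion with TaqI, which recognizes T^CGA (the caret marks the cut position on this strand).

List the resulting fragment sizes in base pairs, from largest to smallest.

TaqI sites (TCGA) start at positions 13, 181.
TaqI cuts after the first base of each site, so after positions 13, 181.
Circular molecule, 2 cuts → 2 fragments:
  14–181 → 168 bp
  182–228 then 1–13 → 47 + 13 = 60 bp
Sorted largest to smallest: 168, 60 bp.

168, 60 bp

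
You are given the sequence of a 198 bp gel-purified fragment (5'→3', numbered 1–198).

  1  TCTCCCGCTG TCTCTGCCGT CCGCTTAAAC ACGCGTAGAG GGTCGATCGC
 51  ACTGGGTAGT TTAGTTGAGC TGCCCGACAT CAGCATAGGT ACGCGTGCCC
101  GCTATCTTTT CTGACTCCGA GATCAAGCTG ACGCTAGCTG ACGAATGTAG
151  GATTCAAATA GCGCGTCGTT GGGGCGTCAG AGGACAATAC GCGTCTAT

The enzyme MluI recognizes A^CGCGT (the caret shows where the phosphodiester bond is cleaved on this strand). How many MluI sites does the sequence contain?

3

ACGCGT occurs starting at positions 31, 91, 189.
MluI cuts at 3 sites.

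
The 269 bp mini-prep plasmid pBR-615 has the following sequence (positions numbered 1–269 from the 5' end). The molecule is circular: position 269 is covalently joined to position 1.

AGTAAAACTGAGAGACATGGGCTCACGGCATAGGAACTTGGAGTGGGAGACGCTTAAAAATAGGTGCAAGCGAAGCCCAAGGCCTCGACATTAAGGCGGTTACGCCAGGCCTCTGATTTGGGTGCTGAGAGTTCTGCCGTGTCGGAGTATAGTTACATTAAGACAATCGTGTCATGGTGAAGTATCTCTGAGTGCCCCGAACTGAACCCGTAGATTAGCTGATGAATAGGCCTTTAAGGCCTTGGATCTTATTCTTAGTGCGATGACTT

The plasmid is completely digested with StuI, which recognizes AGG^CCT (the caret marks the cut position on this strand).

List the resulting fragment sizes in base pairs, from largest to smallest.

StuI sites (AGGCCT) start at positions 80, 107, 228, 237.
StuI cuts after base 3 of each site, so after positions 82, 109, 230, 239.
Circular molecule, 4 cuts → 4 fragments:
  83–109 → 27 bp
  110–230 → 121 bp
  231–239 → 9 bp
  240–269 then 1–82 → 30 + 82 = 112 bp
Sorted largest to smallest: 121, 112, 27, 9 bp.

121, 112, 27, 9 bp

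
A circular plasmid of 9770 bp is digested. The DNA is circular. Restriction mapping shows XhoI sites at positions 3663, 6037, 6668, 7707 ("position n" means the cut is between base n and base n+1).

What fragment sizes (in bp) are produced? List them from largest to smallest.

5726, 2374, 1039, 631 bp

Circular molecule, 4 cuts → 4 fragments:
  6037 − 3663 = 2374 bp
  6668 − 6037 = 631 bp
  7707 − 6668 = 1039 bp
  wrap: 9770 − 7707 + 3663 = 5726 bp
Sorted largest to smallest: 5726, 2374, 1039, 631 bp.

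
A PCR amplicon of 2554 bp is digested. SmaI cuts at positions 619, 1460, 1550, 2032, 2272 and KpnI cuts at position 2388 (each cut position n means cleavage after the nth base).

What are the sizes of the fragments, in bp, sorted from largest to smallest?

841, 619, 482, 240, 166, 116, 90 bp

Combined cut positions (sorted): 619, 1460, 1550, 2032, 2272, 2388.
Linear molecule, 6 cuts → 7 fragments:
  619 − 0 = 619 bp
  1460 − 619 = 841 bp
  1550 − 1460 = 90 bp
  2032 − 1550 = 482 bp
  2272 − 2032 = 240 bp
  2388 − 2272 = 116 bp
  2554 − 2388 = 166 bp
Sorted largest to smallest: 841, 619, 482, 240, 166, 116, 90 bp.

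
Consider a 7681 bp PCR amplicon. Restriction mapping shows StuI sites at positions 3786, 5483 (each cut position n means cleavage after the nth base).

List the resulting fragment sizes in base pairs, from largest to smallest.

3786, 2198, 1697 bp

Linear molecule, 2 cuts → 3 fragments:
  3786 − 0 = 3786 bp
  5483 − 3786 = 1697 bp
  7681 − 5483 = 2198 bp
Sorted largest to smallest: 3786, 2198, 1697 bp.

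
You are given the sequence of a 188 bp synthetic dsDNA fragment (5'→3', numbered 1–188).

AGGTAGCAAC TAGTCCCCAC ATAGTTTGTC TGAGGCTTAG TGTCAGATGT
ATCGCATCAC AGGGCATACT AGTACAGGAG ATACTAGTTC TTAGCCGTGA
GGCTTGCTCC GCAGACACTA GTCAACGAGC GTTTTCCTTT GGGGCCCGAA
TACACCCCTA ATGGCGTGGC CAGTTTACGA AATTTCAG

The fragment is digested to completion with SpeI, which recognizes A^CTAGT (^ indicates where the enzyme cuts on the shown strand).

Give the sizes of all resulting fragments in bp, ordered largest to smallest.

71, 59, 34, 15, 9 bp

SpeI sites (ACTAGT) start at positions 9, 68, 83, 117.
SpeI cuts after the first base of each site, so after positions 9, 68, 83, 117.
Linear molecule, 4 cuts → 5 fragments:
  1–9 → 9 bp
  10–68 → 59 bp
  69–83 → 15 bp
  84–117 → 34 bp
  118–188 → 71 bp
Sorted largest to smallest: 71, 59, 34, 15, 9 bp.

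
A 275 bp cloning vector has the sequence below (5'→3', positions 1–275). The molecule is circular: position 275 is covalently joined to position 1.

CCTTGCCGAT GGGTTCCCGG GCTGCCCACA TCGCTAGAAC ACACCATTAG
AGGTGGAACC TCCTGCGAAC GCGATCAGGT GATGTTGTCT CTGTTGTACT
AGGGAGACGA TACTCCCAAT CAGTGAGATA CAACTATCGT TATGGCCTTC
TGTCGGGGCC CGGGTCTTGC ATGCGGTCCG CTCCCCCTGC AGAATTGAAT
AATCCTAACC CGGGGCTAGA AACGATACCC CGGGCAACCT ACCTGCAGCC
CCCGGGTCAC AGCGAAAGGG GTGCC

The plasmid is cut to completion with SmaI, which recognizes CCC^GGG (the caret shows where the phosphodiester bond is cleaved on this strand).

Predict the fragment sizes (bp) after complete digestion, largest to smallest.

143, 50, 40, 22, 20 bp

SmaI sites (CCCGGG) start at positions 16, 159, 209, 229, 251.
SmaI cuts after base 3 of each site, so after positions 18, 161, 211, 231, 253.
Circular molecule, 5 cuts → 5 fragments:
  19–161 → 143 bp
  162–211 → 50 bp
  212–231 → 20 bp
  232–253 → 22 bp
  254–275 then 1–18 → 22 + 18 = 40 bp
Sorted largest to smallest: 143, 50, 40, 22, 20 bp.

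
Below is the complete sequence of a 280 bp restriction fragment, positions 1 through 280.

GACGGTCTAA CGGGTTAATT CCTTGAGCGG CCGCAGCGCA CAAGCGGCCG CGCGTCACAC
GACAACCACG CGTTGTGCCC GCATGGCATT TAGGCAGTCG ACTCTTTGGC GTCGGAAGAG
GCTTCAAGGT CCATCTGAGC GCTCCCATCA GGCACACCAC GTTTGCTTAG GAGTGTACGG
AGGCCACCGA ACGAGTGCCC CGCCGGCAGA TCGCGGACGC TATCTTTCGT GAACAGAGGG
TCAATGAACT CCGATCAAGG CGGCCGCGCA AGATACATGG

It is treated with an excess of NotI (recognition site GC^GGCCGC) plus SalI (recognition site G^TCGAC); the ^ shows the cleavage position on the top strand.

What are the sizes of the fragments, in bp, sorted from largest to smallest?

164, 52, 28, 19, 17 bp

NotI sites (GCGGCCGC) start at positions 27, 44, 260.
NotI cuts after base 2 of each site, so after positions 28, 45, 261.
The SalI site (GTCGAC) starts at position 97.
SalI cuts after the first base of each site, so after position 97.
Combined cut positions: 28, 45, 97, 261.
Linear molecule, 4 cuts → 5 fragments:
  1–28 → 28 bp
  29–45 → 17 bp
  46–97 → 52 bp
  98–261 → 164 bp
  262–280 → 19 bp
Sorted largest to smallest: 164, 52, 28, 19, 17 bp.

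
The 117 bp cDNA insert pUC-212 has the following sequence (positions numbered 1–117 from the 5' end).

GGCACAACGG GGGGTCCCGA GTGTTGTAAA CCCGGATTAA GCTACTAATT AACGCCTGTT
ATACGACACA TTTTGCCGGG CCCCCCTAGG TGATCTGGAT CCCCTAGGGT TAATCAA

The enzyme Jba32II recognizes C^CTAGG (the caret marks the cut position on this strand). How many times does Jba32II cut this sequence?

CCTAGG occurs starting at positions 85, 103.
Jba32II cuts at 2 sites.

2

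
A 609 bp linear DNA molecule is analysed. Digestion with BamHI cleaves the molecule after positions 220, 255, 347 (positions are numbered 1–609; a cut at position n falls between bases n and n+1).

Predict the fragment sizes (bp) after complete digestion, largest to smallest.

Linear molecule, 3 cuts → 4 fragments:
  220 − 0 = 220 bp
  255 − 220 = 35 bp
  347 − 255 = 92 bp
  609 − 347 = 262 bp
Sorted largest to smallest: 262, 220, 92, 35 bp.

262, 220, 92, 35 bp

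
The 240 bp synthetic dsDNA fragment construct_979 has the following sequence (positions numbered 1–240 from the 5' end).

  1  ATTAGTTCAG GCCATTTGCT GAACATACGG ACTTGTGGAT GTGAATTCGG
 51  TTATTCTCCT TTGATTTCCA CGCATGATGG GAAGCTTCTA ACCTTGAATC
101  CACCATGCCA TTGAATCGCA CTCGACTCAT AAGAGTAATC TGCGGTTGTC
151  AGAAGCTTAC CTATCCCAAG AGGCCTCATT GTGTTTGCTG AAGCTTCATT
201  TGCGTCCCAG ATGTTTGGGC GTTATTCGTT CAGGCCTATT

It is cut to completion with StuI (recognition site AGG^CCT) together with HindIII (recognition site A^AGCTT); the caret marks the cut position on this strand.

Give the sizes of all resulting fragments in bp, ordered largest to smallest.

82, 71, 43, 20, 18, 6 bp

StuI sites (AGGCCT) start at positions 171, 232.
StuI cuts after base 3 of each site, so after positions 173, 234.
HindIII sites (AAGCTT) start at positions 82, 153, 191.
HindIII cuts after the first base of each site, so after positions 82, 153, 191.
Combined cut positions: 82, 153, 173, 191, 234.
Linear molecule, 5 cuts → 6 fragments:
  1–82 → 82 bp
  83–153 → 71 bp
  154–173 → 20 bp
  174–191 → 18 bp
  192–234 → 43 bp
  235–240 → 6 bp
Sorted largest to smallest: 82, 71, 43, 20, 18, 6 bp.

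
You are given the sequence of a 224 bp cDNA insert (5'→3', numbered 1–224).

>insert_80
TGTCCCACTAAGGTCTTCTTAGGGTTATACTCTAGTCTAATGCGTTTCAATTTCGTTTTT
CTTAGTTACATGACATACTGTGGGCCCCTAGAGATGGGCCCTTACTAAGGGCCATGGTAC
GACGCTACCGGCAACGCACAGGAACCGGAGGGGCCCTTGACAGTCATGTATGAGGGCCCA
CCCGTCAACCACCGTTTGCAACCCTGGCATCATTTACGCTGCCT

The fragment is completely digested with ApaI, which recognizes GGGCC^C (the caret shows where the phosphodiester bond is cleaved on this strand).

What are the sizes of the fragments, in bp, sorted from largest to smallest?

86, 55, 46, 23, 14 bp

ApaI sites (GGGCCC) start at positions 82, 96, 151, 174.
ApaI cuts after base 5 of each site (before the last base), so after positions 86, 100, 155, 178.
Linear molecule, 4 cuts → 5 fragments:
  1–86 → 86 bp
  87–100 → 14 bp
  101–155 → 55 bp
  156–178 → 23 bp
  179–224 → 46 bp
Sorted largest to smallest: 86, 55, 46, 23, 14 bp.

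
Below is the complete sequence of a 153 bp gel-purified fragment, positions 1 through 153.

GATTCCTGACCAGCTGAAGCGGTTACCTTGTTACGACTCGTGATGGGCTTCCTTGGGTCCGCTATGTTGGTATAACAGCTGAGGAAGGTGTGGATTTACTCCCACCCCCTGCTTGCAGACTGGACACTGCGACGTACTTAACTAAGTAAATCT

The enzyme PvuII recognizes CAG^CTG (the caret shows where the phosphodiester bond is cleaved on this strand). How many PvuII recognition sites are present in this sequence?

CAGCTG occurs starting at positions 11, 76.
PvuII cuts at 2 sites.

2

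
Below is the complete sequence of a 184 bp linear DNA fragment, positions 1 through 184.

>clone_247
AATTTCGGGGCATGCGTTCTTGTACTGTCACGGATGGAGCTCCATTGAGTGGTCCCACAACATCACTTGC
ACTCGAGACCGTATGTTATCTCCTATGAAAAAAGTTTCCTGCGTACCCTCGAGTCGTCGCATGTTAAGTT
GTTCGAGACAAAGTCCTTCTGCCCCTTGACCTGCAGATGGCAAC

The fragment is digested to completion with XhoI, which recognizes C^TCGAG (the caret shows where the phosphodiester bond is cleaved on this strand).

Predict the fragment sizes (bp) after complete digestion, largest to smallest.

XhoI sites (CTCGAG) start at positions 72, 118.
XhoI cuts after the first base of each site, so after positions 72, 118.
Linear molecule, 2 cuts → 3 fragments:
  1–72 → 72 bp
  73–118 → 46 bp
  119–184 → 66 bp
Sorted largest to smallest: 72, 66, 46 bp.

72, 66, 46 bp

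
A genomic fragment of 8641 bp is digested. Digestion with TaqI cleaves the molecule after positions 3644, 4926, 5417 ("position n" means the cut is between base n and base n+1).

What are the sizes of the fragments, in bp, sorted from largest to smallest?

Linear molecule, 3 cuts → 4 fragments:
  3644 − 0 = 3644 bp
  4926 − 3644 = 1282 bp
  5417 − 4926 = 491 bp
  8641 − 5417 = 3224 bp
Sorted largest to smallest: 3644, 3224, 1282, 491 bp.

3644, 3224, 1282, 491 bp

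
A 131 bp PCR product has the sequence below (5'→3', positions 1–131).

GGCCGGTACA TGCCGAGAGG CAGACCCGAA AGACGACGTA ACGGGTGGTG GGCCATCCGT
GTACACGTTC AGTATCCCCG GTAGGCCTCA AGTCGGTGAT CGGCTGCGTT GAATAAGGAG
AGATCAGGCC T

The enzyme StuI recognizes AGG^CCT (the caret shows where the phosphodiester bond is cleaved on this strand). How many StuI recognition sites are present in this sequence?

2

AGGCCT occurs starting at positions 83, 126.
StuI cuts at 2 sites.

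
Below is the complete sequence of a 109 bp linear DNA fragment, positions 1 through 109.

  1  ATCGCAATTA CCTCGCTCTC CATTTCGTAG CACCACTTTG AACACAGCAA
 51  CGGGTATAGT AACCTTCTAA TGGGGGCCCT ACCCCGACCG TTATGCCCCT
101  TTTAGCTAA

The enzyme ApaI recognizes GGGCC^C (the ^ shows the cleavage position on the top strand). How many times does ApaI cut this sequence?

1

GGGCCC occurs starting at position 74.
ApaI cuts at 1 site.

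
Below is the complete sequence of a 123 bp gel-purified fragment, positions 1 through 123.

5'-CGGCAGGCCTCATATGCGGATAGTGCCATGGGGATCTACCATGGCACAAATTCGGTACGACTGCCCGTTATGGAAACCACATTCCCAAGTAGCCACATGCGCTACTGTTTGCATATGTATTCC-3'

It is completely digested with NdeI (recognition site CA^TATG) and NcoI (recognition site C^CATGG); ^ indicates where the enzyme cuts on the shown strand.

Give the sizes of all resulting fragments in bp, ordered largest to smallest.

74, 14, 13, 12, 10 bp

NdeI sites (CATATG) start at positions 11, 112.
NdeI cuts after base 2 of each site, so after positions 12, 113.
NcoI sites (CCATGG) start at positions 26, 39.
NcoI cuts after the first base of each site, so after positions 26, 39.
Combined cut positions: 12, 26, 39, 113.
Linear molecule, 4 cuts → 5 fragments:
  1–12 → 12 bp
  13–26 → 14 bp
  27–39 → 13 bp
  40–113 → 74 bp
  114–123 → 10 bp
Sorted largest to smallest: 74, 14, 13, 12, 10 bp.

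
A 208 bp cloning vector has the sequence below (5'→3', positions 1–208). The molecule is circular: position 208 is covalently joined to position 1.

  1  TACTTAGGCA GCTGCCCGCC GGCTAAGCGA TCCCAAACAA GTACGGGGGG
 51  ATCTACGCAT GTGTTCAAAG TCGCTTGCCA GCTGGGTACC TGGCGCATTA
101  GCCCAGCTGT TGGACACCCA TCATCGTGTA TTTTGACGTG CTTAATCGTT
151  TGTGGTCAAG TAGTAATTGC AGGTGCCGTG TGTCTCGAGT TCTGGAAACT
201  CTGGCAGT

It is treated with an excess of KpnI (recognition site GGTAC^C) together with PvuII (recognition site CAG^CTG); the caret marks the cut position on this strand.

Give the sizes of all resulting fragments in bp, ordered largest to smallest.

The KpnI site (GGTACC) starts at position 85.
KpnI cuts after base 5 of each site (before the last base), so after position 89.
PvuII sites (CAGCTG) start at positions 9, 79, 104.
PvuII cuts after base 3 of each site, so after positions 11, 81, 106.
Combined cut positions: 11, 81, 89, 106.
Circular molecule, 4 cuts → 4 fragments:
  12–81 → 70 bp
  82–89 → 8 bp
  90–106 → 17 bp
  107–208 then 1–11 → 102 + 11 = 113 bp
Sorted largest to smallest: 113, 70, 17, 8 bp.

113, 70, 17, 8 bp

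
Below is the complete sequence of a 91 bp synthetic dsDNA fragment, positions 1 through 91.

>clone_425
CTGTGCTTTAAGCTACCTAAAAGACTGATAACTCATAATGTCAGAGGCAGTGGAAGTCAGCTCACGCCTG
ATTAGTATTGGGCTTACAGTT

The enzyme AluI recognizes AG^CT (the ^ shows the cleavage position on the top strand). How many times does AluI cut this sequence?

AGCT occurs starting at positions 11, 59.
AluI cuts at 2 sites.

2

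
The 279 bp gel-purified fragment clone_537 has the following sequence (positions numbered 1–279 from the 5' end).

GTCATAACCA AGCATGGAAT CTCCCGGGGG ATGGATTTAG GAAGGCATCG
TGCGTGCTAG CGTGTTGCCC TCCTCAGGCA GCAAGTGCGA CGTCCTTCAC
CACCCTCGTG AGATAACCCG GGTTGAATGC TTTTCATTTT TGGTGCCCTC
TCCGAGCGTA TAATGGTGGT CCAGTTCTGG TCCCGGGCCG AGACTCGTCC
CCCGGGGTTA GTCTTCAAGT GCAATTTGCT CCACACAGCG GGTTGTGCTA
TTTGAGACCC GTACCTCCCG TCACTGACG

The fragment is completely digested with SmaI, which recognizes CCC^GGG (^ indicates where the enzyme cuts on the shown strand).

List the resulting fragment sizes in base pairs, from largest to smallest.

SmaI sites (CCCGGG) start at positions 23, 117, 182, 201.
SmaI cuts after base 3 of each site, so after positions 25, 119, 184, 203.
Linear molecule, 4 cuts → 5 fragments:
  1–25 → 25 bp
  26–119 → 94 bp
  120–184 → 65 bp
  185–203 → 19 bp
  204–279 → 76 bp
Sorted largest to smallest: 94, 76, 65, 25, 19 bp.

94, 76, 65, 25, 19 bp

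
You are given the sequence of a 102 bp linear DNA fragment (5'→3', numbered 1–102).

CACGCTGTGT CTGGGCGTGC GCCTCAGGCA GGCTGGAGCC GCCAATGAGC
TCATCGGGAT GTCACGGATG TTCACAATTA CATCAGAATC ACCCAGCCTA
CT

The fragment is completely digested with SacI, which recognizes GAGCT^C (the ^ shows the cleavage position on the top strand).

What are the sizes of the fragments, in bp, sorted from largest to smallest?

51, 51 bp

The SacI site (GAGCTC) starts at position 47.
SacI cuts after base 5 of each site (before the last base), so after position 51.
Linear molecule, 1 cut → 2 fragments:
  1–51 → 51 bp
  52–102 → 51 bp
Sorted largest to smallest: 51, 51 bp.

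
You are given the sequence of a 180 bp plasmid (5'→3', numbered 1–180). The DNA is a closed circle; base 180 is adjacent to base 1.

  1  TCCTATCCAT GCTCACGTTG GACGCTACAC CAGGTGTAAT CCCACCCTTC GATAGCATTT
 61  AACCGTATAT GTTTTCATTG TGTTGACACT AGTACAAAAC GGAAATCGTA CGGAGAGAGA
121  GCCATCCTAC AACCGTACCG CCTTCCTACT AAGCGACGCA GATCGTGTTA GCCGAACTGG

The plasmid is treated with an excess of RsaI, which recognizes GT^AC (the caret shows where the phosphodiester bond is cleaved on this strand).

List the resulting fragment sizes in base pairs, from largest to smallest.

137, 27, 16 bp

RsaI sites (GTAC) start at positions 92, 108, 135.
RsaI cuts after base 2 of each site, so after positions 93, 109, 136.
Circular molecule, 3 cuts → 3 fragments:
  94–109 → 16 bp
  110–136 → 27 bp
  137–180 then 1–93 → 44 + 93 = 137 bp
Sorted largest to smallest: 137, 27, 16 bp.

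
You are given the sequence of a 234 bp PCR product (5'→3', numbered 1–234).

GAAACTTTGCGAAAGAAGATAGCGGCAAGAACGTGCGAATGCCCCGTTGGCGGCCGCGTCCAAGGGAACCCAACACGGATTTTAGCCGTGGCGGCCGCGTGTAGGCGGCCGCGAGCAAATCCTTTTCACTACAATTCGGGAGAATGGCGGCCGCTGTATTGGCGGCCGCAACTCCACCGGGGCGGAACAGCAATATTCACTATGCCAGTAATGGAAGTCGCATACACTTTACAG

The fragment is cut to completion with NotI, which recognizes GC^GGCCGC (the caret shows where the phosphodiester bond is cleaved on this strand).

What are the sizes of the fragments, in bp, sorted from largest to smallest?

NotI sites (GCGGCCGC) start at positions 50, 91, 105, 147, 162.
NotI cuts after base 2 of each site, so after positions 51, 92, 106, 148, 163.
Linear molecule, 5 cuts → 6 fragments:
  1–51 → 51 bp
  52–92 → 41 bp
  93–106 → 14 bp
  107–148 → 42 bp
  149–163 → 15 bp
  164–234 → 71 bp
Sorted largest to smallest: 71, 51, 42, 41, 15, 14 bp.

71, 51, 42, 41, 15, 14 bp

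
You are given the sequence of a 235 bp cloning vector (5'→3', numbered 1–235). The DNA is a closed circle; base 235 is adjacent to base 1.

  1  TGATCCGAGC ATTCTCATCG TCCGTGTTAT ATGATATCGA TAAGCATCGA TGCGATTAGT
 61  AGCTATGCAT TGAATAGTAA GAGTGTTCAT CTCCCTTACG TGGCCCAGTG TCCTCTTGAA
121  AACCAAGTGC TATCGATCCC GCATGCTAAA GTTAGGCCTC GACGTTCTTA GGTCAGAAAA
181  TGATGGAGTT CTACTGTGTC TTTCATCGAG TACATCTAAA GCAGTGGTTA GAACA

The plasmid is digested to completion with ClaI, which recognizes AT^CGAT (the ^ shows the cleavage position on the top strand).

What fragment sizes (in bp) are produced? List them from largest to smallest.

ClaI sites (ATCGAT) start at positions 36, 46, 132.
ClaI cuts after base 2 of each site, so after positions 37, 47, 133.
Circular molecule, 3 cuts → 3 fragments:
  38–47 → 10 bp
  48–133 → 86 bp
  134–235 then 1–37 → 102 + 37 = 139 bp
Sorted largest to smallest: 139, 86, 10 bp.

139, 86, 10 bp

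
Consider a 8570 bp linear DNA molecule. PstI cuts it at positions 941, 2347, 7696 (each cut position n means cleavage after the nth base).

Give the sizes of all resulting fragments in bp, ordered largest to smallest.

Linear molecule, 3 cuts → 4 fragments:
  941 − 0 = 941 bp
  2347 − 941 = 1406 bp
  7696 − 2347 = 5349 bp
  8570 − 7696 = 874 bp
Sorted largest to smallest: 5349, 1406, 941, 874 bp.

5349, 1406, 941, 874 bp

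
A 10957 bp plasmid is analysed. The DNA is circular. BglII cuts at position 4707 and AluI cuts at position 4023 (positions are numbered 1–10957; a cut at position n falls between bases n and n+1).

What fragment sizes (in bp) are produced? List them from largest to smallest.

Combined cut positions (sorted): 4023, 4707.
Circular molecule, 2 cuts → 2 fragments:
  4707 − 4023 = 684 bp
  wrap: 10957 − 4707 + 4023 = 10273 bp
Sorted largest to smallest: 10273, 684 bp.

10273, 684 bp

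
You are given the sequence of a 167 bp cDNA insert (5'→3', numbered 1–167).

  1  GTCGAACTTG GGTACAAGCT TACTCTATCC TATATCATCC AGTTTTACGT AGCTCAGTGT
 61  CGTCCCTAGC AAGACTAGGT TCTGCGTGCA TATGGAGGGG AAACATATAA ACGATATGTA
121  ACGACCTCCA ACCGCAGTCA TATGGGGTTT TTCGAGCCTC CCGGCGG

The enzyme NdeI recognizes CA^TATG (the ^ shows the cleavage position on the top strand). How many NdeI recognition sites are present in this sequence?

2

CATATG occurs starting at positions 89, 139.
NdeI cuts at 2 sites.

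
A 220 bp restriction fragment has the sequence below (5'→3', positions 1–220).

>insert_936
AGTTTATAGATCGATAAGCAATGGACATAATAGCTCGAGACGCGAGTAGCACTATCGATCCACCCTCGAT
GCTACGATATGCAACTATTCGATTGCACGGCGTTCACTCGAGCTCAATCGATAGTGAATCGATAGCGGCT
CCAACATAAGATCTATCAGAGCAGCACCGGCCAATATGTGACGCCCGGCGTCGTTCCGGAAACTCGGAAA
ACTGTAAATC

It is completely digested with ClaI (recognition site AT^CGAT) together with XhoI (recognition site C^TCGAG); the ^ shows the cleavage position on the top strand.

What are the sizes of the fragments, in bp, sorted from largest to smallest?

ClaI sites (ATCGAT) start at positions 10, 54, 117, 128.
ClaI cuts after base 2 of each site, so after positions 11, 55, 118, 129.
XhoI sites (CTCGAG) start at positions 34, 107.
XhoI cuts after the first base of each site, so after positions 34, 107.
Combined cut positions: 11, 34, 55, 107, 118, 129.
Linear molecule, 6 cuts → 7 fragments:
  1–11 → 11 bp
  12–34 → 23 bp
  35–55 → 21 bp
  56–107 → 52 bp
  108–118 → 11 bp
  119–129 → 11 bp
  130–220 → 91 bp
Sorted largest to smallest: 91, 52, 23, 21, 11, 11, 11 bp.

91, 52, 23, 21, 11, 11, 11 bp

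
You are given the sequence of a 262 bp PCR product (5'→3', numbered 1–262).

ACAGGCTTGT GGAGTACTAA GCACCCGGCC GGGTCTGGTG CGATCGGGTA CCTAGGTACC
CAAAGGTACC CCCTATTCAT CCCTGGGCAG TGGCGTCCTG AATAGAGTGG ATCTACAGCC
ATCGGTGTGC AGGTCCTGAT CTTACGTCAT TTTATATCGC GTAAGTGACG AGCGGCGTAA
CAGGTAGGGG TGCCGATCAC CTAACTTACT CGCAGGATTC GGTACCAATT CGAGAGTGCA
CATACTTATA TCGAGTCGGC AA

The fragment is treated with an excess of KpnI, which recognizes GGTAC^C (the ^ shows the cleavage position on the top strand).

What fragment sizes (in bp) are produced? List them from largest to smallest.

KpnI sites (GGTACC) start at positions 47, 55, 65, 221.
KpnI cuts after base 5 of each site (before the last base), so after positions 51, 59, 69, 225.
Linear molecule, 4 cuts → 5 fragments:
  1–51 → 51 bp
  52–59 → 8 bp
  60–69 → 10 bp
  70–225 → 156 bp
  226–262 → 37 bp
Sorted largest to smallest: 156, 51, 37, 10, 8 bp.

156, 51, 37, 10, 8 bp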